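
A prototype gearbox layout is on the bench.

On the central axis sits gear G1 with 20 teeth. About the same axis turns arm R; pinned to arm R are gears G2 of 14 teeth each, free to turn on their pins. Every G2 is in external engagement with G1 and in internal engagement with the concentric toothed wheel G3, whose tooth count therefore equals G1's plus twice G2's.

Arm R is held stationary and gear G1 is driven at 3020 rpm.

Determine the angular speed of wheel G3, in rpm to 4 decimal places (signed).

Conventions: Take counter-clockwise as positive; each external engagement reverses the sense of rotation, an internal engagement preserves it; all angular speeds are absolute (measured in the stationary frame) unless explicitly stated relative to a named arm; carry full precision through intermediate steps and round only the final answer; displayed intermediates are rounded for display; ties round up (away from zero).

-1258.3333 rpm

planetary set (20T centre, 14T on arm, 48T internal) — Willis relation
normalise by the input: solve with ω_sun = 1, then scale by 3020 rpm
ring teeth: 20 + 2·14 = 48
20(ω_sun−ω_arm) = −48(ω_ring−ω_arm),  ω_arm = 0, ω_sun = 1
ω_ring = 0 − (20/48)(1−0) = -5/12
scale: ω_ring = -5/12 × 3020 rpm = -1258.3333 rpm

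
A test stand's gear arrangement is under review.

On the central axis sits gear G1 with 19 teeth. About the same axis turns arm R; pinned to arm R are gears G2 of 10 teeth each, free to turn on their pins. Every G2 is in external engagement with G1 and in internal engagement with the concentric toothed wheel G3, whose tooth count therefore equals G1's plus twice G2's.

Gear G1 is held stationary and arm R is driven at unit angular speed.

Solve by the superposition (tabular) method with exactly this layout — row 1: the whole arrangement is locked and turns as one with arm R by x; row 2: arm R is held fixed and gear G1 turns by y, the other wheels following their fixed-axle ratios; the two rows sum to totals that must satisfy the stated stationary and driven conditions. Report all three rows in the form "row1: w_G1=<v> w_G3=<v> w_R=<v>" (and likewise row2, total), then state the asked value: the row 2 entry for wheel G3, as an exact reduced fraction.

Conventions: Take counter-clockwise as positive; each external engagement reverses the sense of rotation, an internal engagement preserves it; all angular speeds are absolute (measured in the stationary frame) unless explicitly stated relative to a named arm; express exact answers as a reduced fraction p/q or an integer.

planetary set (19T centre, 10T on arm, 39T internal) — Willis relation
superposition row 1 [locked train]: every member turns x
row 2: sun turns y, ring = −(19/39)·y, arm 0
boundary: total ω_sun = x + y = 0 and total ω_arm = x = 1  ⇒  y = -1, x = 1
row 2 ring = −(19/39)·(-1) = 19/39
totals (row 1 + row 2): sun 1 + (-1) = 0, ring 1 + 19/39 = 58/39, arm 1 + 0 = 1
asked cell (row2, ring) = 19/39

row1: w_G1=1 w_G3=1 w_R=1
row2: w_G1=-1 w_G3=19/39 w_R=0
total: w_G1=0 w_G3=58/39 w_R=1
asked value: 19/39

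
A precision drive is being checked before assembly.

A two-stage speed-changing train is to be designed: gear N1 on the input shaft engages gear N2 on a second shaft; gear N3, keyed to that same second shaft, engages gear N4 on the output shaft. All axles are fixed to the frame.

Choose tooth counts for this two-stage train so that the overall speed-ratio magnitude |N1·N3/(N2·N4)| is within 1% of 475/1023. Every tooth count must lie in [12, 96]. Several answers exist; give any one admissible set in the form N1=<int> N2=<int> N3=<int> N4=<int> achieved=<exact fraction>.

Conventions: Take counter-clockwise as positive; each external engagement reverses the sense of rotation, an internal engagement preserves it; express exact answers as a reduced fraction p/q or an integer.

design class (target 475/1023): fixed-axis compound train
target = 475/1023 in lowest terms: an exact hit needs N1·N3 = k·475 and N2·N4 = k·1023 for one integer k, every count in [12, 96]; additionally prefer no 1:1 stage (N1 ≠ N2, N3 ≠ N4)
k = 1: N1·N3 = 475 = 19·25, N2·N4 = 1023 = 31·33
achieved = 19·25/(31·33) = 475/1023; |achieved − target| = 0 ≤ 19/4092 ✓

N1=19 N2=31 N3=25 N4=33 achieved=475/1023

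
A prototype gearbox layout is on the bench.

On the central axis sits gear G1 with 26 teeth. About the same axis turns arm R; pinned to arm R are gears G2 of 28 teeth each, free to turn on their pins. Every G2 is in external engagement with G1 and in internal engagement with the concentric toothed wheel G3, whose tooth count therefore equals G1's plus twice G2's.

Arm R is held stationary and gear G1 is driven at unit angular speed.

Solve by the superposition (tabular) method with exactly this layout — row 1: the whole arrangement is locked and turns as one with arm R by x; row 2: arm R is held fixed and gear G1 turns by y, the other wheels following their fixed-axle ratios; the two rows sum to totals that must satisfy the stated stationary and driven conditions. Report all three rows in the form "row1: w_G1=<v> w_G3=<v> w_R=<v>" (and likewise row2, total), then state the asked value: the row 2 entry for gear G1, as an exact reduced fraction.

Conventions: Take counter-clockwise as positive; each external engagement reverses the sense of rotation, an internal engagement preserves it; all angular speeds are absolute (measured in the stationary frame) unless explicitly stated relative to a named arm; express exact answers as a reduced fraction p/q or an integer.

row1: w_G1=0 w_G3=0 w_R=0
row2: w_G1=1 w_G3=-13/41 w_R=0
total: w_G1=1 w_G3=-13/41 w_R=0
asked value: 1

recognized (axles ride arm R): planetary set, 26/28/82 teeth
row 1: whole set turns with the arm by x
row 2: sun turns y, ring = −(26/82)·y, arm 0
boundary: total ω_arm = x = 0 and total ω_sun = x + y = 1  ⇒  y = 1, x = 0
row 2 ring = −(26/82)·1 = -13/41
totals (row 1 + row 2): sun 0 + 1 = 1, ring 0 + (-13/41) = -13/41, arm 0 + 0 = 0
asked cell (row2, sun) = 1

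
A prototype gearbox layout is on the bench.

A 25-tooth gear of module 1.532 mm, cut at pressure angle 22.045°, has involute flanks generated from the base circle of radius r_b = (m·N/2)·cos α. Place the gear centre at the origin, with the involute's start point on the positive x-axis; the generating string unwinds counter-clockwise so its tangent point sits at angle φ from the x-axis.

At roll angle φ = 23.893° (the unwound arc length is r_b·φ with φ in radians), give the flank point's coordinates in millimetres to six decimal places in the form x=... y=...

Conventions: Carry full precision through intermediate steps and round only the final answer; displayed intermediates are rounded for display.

class = single-mesh tooth geometry [base-circle involute, m = 1.532, 25T]
pitch radius r_p = m·N/2 = 1.532·25/2 = 19.150000
base radius r_b = r_p·cos α = 19.150000·cos 22.045° = 17.749931
roll angle φ = 23.893° = 0.41701152 rad
x = r_b·(cos φ + φ·sin φ) = 19.226824
y = r_b·(sin φ − φ·cos φ) = 0.421646

x=19.226824 y=0.421646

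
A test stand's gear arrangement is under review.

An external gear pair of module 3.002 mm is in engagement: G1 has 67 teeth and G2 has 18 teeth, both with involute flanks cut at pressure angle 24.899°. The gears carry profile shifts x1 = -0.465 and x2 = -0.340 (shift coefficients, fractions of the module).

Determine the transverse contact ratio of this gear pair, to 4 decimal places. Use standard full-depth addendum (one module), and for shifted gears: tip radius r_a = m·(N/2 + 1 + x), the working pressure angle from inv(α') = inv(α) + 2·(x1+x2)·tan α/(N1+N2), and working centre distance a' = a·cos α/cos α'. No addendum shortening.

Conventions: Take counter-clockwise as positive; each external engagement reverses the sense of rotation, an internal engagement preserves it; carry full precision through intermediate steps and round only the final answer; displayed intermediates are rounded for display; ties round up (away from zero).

1.6557

topology: single-mesh involute geometry — m = 3.002, 67T/18T pair
base radii: r_b1 = 91.219434, r_b2 = 24.506714
tip radii: r_a1 = 102.173070, r_a2 = 28.999320
inv(α') = inv(24.899°) + 2·(-0.465-0.340)·tan α/(67+18) = 0.02080200  ⇒  α' = 22.25922°
a' = a·cos α / cos α' = 127.5850·cos 24.899°/cos 22.25922° = 125.044525
action lengths: √(r_a1²−r_b1²) = 46.025548, √(r_a2²−r_b2²) = 15.504243
base pitch p_b = π·m·cos α = 8.554457
CR = (46.025548 + 15.504243 − 125.044525·sin 22.25922°)/8.554457 = 1.655654
contact ratio ≈ 1.6557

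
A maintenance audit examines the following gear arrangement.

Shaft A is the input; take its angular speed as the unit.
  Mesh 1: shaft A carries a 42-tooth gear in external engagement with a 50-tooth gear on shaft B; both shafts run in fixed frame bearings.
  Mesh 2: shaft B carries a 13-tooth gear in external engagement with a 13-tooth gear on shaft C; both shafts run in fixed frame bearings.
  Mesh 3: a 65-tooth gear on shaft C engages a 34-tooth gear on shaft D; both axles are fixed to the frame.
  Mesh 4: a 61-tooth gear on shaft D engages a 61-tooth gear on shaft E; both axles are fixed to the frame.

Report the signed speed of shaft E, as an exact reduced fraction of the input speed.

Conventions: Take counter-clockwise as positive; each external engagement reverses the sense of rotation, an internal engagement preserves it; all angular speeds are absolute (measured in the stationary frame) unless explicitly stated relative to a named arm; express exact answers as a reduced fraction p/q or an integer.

4-mesh fixed-axis compound train (all bearings frame-fixed)
mesh 1 [42T→50T]: |ω|/ω_in = 1×42/50 = 21/25, sense flips to −
mesh 2 [13T→13T]: |ω|/ω_in = (21/25)×13/13 = 21/25, sense flips to +
mesh 3 [65T→34T]: |ω|/ω_in = (21/25)×65/34 = 273/170, sense flips to −
mesh 4 [61T→61T]: |ω|/ω_in = (273/170)×61/61 = 273/170, sense flips to +
signed output speed (× input speed) = 273/170

273/170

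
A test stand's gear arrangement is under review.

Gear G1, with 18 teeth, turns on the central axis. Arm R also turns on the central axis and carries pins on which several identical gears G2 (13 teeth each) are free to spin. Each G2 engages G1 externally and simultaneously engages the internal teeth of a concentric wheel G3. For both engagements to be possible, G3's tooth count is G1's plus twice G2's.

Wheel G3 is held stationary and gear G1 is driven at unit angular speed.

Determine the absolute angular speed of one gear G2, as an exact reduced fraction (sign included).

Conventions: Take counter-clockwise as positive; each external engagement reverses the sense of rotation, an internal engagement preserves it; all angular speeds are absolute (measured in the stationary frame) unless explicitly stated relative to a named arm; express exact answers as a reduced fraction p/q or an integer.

class = planetary set [G3 = 18+2·13 = 44; Willis about the carrier]
ring teeth: 18 + 2·13 = 44
18(ω_sun−ω_arm) = −44(ω_ring−ω_arm),  ω_ring = 0, ω_sun = 1
18(1−ω_arm) = −44(0−ω_arm)  ⇒  62·ω_arm = 18  ⇒  ω_arm = 9/31
sun–planet mesh: 18·(1−9/31) = −13·(ω_p−ω_arm)  ⇒  ω_p−ω_arm = -396/403
ω_p = 9/31 − 396/403 = -9/13
exact speed ratio = -9/13

-9/13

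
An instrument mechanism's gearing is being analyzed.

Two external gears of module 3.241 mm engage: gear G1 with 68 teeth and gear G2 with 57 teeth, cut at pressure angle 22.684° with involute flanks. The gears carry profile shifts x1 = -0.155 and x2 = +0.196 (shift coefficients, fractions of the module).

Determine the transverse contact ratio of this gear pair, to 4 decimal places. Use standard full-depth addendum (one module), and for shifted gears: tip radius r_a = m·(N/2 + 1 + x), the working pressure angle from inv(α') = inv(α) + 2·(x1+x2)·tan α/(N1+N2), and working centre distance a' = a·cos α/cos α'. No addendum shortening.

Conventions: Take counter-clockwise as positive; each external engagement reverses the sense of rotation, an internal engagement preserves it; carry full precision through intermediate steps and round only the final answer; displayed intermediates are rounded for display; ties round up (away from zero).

single-mesh involute tooth geometry (68T engaging 57T at module 3.241)
base radii: r_b1 = 101.670033, r_b2 = 85.223410
tip radii: r_a1 = 112.932645, r_a2 = 96.244736
inv(α') = inv(22.684°) + 2·(-0.155+0.196)·tan α/(68+57) = 0.02234469  ⇒  α' = 22.77353°
a' = a·cos α / cos α' = 202.5625·cos 22.684°/cos 22.77353° = 202.695133
action lengths: √(r_a1²−r_b1²) = 49.162858, √(r_a2²−r_b2²) = 44.721578
base pitch p_b = π·m·cos α = 9.394289
CR = (49.162858 + 44.721578 − 202.695133·sin 22.77353°)/9.394289 = 1.641769
contact ratio ≈ 1.6418

1.6418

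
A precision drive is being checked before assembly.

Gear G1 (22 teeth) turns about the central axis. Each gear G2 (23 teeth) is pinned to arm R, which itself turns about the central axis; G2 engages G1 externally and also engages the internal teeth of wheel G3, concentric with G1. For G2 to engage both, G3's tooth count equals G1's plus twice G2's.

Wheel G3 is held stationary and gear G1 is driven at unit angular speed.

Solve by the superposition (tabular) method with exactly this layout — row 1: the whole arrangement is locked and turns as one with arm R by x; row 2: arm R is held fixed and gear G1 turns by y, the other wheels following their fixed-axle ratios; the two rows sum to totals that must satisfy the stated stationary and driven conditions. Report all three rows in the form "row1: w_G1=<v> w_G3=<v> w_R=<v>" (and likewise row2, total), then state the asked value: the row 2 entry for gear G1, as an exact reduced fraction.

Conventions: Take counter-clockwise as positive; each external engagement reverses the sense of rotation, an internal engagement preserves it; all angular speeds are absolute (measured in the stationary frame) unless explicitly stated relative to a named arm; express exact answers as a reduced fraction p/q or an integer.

row1: w_G1=11/45 w_G3=11/45 w_R=11/45
row2: w_G1=34/45 w_G3=-11/45 w_R=0
total: w_G1=1 w_G3=0 w_R=11/45
asked value: 34/45

class = planetary set [G3 = 22+2·23 = 68; Willis about the carrier]
superposition row 1 [locked train]: every member turns x
row 2 — arm fixed, fixed-axis ratios: sun y, ring −(22/68)·y, arm 0
boundary: total ω_ring = x − (22/68)·y = 0 and total ω_sun = x + y = 1  ⇒  y = 34/45, x = 11/45
row 2 ring = −(22/68)·34/45 = -11/45
totals (row 1 + row 2): sun 11/45 + 34/45 = 1, ring 11/45 + (-11/45) = 0, arm 11/45 + 0 = 11/45
asked cell (row2, sun) = 34/45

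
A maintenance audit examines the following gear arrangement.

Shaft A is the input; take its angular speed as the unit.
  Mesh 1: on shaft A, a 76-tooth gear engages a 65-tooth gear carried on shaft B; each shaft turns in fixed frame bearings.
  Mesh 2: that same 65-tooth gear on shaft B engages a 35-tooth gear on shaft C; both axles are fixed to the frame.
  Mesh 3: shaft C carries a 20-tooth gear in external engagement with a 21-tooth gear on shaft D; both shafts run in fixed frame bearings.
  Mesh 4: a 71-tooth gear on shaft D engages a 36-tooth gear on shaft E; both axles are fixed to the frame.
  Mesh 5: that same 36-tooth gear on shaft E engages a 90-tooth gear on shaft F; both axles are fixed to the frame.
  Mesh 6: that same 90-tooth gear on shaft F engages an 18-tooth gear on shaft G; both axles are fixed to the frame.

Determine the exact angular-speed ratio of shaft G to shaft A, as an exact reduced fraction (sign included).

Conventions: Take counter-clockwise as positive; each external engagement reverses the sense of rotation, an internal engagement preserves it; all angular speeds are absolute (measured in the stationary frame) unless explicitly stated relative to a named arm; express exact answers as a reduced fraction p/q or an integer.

class = fixed-axis compound train [6 meshes; 6 ratios multiply, 6 sense flips]
mesh 1 [76T→65T]: running ratio 76/65, sense −
mesh 2 [65T→35T]: running ratio 76/35, sense +
mesh 3 [20T→21T]: running ratio 304/147, sense −
mesh 4 [71T→36T]: running ratio 5396/1323, sense +
mesh 5 [36T→90T]: running ratio 10792/6615, sense −
mesh 6 [90T→18T]: running ratio 10792/1323, sense +
ω_out/ω_in = 10792/1323

10792/1323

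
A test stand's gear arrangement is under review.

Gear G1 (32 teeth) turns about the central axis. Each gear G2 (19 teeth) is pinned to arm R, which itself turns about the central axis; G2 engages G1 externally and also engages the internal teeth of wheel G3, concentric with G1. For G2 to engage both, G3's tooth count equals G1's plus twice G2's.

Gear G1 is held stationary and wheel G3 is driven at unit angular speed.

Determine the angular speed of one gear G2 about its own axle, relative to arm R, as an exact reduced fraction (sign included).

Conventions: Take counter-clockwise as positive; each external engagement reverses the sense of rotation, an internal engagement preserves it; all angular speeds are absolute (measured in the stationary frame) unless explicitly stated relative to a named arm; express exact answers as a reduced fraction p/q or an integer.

recognized (axles ride arm R): planetary set, 32/19/70 teeth
ring teeth: 32 + 2·19 = 70
32(ω_sun−ω_arm) = −70(ω_ring−ω_arm),  ω_sun = 0, ω_ring = 1
32(0−ω_arm) = −70(1−ω_arm)  ⇒  102·ω_arm = 70  ⇒  ω_arm = 35/51
sun–planet mesh: 32·(0−35/51) = −19·(ω_p−ω_arm)  ⇒  ω_p−ω_arm = 1120/969
exact speed ratio = 1120/969

1120/969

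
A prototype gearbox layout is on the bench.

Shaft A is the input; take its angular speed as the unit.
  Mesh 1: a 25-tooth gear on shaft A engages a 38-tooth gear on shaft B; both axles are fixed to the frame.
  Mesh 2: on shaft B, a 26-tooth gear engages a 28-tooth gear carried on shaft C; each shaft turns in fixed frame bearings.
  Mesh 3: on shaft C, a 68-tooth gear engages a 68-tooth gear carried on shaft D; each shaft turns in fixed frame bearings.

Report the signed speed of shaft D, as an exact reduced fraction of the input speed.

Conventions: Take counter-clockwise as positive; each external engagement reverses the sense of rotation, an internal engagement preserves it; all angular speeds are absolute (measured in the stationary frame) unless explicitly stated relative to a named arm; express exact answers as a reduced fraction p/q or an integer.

-325/532

3-mesh fixed-axis compound train (all bearings frame-fixed)
mesh 1 [25T→38T]: |ω|/ω_in = 1×25/38 = 25/38, sense flips to −
mesh 2 [26T→28T]: |ω|/ω_in = (25/38)×26/28 = 325/532, sense flips to +
mesh 3 [68T→68T]: |ω|/ω_in = (325/532)×68/68 = 325/532, sense flips to −
signed output speed (× input speed) = -325/532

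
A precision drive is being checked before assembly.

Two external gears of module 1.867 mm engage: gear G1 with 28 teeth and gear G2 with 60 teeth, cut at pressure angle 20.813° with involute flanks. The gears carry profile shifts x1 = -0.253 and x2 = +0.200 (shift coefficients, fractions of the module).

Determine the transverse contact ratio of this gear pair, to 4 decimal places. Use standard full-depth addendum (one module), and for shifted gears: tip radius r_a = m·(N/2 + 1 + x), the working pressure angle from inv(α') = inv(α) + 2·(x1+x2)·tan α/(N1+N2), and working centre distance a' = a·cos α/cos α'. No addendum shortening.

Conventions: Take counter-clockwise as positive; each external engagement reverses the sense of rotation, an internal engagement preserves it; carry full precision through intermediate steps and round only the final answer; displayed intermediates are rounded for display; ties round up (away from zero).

1.7000

single-mesh involute tooth geometry (28T engaging 60T at module 1.867)
base radii: r_b1 = 24.432367, r_b2 = 52.355072
tip radii: r_a1 = 27.532649, r_a2 = 58.250400
inv(α') = inv(20.813°) + 2·(-0.253+0.200)·tan α/(28+60) = 0.01641077  ⇒  α' = 20.62968°
a' = a·cos α / cos α' = 82.1480·cos 20.813°/cos 20.62968° = 82.048631
action lengths: √(r_a1²−r_b1²) = 12.692762, √(r_a2²−r_b2²) = 25.535378
base pitch p_b = π·m·cos α = 5.482610
CR = (12.692762 + 25.535378 − 82.048631·sin 20.62968°)/5.482610 = 1.699963
contact ratio ≈ 1.7000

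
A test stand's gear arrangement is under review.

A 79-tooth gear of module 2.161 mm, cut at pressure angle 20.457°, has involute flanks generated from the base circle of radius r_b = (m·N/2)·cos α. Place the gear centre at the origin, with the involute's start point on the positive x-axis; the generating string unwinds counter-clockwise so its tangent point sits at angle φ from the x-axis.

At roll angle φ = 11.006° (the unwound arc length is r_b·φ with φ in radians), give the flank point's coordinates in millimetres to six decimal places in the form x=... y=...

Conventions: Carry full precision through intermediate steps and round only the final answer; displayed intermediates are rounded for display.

x=81.438218 y=0.188260

recognized (one wheel, involute flank): single-mesh tooth geometry, m = 2.161, N = 79
pitch radius r_p = m·N/2 = 2.161·79/2 = 85.359500
base radius r_b = r_p·cos α = 85.359500·cos 20.457° = 79.976282
roll angle φ = 11.006° = 0.19209094 rad
x = r_b·(cos φ + φ·sin φ) = 81.438218
y = r_b·(sin φ − φ·cos φ) = 0.188260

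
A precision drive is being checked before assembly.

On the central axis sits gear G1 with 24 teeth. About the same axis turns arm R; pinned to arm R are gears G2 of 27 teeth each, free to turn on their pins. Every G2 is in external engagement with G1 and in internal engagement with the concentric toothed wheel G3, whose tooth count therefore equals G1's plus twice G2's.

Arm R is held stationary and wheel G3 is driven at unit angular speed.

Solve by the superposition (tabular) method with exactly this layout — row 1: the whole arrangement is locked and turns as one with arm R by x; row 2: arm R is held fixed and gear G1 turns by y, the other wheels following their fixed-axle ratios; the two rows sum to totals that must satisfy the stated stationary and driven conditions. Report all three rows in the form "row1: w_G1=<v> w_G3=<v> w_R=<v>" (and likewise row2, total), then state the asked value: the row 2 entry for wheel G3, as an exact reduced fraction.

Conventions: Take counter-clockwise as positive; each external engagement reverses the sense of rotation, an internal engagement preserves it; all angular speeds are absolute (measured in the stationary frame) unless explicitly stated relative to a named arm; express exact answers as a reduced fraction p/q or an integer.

recognized (axles ride arm R): planetary set, 24/27/78 teeth
row 1: whole set turns with the arm by x
row 2 (arm held, sun turns y): ω_ring = −(24/78)·y, ω_arm = 0
boundary: total ω_arm = x = 0 and total ω_ring = x − (24/78)·y = 1  ⇒  y = -13/4, x = 0
row 2 ring = −(24/78)·(-13/4) = 1
totals (row 1 + row 2): sun 0 + (-13/4) = -13/4, ring 0 + 1 = 1, arm 0 + 0 = 0
asked cell (row2, ring) = 1

row1: w_G1=0 w_G3=0 w_R=0
row2: w_G1=-13/4 w_G3=1 w_R=0
total: w_G1=-13/4 w_G3=1 w_R=0
asked value: 1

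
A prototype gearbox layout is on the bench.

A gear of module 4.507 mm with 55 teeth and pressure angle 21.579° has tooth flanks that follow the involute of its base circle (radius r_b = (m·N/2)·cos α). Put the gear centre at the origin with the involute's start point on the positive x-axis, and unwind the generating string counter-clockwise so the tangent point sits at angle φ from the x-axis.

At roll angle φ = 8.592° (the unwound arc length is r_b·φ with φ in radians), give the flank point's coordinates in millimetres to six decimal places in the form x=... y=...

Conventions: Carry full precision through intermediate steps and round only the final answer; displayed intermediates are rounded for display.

x=116.544172 y=0.129264

recognized (one wheel, involute flank): single-mesh tooth geometry, m = 4.507, N = 55
pitch radius r_p = m·N/2 = 4.507·55/2 = 123.942500
base radius r_b = r_p·cos α = 123.942500·cos 21.579° = 115.255537
roll angle φ = 8.592° = 0.14995869 rad
x = r_b·(cos φ + φ·sin φ) = 116.544172
y = r_b·(sin φ − φ·cos φ) = 0.129264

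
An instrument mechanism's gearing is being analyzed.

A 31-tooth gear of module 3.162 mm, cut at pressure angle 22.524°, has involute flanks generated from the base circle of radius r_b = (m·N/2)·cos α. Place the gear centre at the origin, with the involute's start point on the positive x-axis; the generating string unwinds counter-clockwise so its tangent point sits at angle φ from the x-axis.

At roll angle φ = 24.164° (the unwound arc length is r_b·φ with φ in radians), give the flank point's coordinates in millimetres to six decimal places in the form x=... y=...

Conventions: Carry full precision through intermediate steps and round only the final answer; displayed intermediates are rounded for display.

x=49.121335 y=1.112004

topology: single-mesh involute geometry — m = 3.162, N = 31
pitch radius r_p = m·N/2 = 3.162·31/2 = 49.011000
base radius r_b = r_p·cos α = 49.011000·cos 22.524° = 45.272399
roll angle φ = 24.164° = 0.42174136 rad
x = r_b·(cos φ + φ·sin φ) = 49.121335
y = r_b·(sin φ − φ·cos φ) = 1.112004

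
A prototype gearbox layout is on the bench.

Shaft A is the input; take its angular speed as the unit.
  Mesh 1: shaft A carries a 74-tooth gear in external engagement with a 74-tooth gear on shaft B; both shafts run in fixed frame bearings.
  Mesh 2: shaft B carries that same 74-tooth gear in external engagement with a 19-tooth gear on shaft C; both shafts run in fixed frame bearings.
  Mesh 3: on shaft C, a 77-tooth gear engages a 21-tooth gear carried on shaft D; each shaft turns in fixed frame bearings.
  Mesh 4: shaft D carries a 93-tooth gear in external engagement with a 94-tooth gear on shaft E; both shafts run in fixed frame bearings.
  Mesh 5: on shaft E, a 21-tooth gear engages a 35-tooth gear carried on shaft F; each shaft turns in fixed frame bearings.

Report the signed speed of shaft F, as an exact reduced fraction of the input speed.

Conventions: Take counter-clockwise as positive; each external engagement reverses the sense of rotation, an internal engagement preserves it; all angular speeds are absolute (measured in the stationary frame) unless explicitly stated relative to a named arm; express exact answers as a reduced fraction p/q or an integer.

5-mesh fixed-axis compound train (all bearings frame-fixed)
mesh 1 [74T→74T]: |ω|/ω_in = 1×74/74 = 1, sense flips to −
mesh 2 [74T→19T]: |ω|/ω_in = 1×74/19 = 74/19, sense flips to +
mesh 3 [77T→21T]: |ω|/ω_in = (74/19)×77/21 = 814/57, sense flips to −
mesh 4 [93T→94T]: |ω|/ω_in = (814/57)×93/94 = 12617/893, sense flips to +
mesh 5 [21T→35T]: |ω|/ω_in = (12617/893)×21/35 = 37851/4465, sense flips to −
signed output speed (× input speed) = -37851/4465

-37851/4465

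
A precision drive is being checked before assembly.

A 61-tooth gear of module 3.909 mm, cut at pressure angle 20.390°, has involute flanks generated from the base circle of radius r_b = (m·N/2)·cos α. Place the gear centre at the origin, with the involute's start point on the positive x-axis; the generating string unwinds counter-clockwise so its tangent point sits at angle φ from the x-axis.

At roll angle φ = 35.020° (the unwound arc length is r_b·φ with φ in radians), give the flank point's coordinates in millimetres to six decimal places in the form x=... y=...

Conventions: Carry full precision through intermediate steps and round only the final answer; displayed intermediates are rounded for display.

single-mesh involute tooth geometry (61T wheel at module 3.909)
pitch radius r_p = m·N/2 = 3.909·61/2 = 119.224500
base radius r_b = r_p·cos α = 119.224500·cos 20.390° = 111.754228
roll angle φ = 35.020° = 0.61121430 rad
x = r_b·(cos φ + φ·sin φ) = 130.719440
y = r_b·(sin φ − φ·cos φ) = 8.192401

x=130.719440 y=8.192401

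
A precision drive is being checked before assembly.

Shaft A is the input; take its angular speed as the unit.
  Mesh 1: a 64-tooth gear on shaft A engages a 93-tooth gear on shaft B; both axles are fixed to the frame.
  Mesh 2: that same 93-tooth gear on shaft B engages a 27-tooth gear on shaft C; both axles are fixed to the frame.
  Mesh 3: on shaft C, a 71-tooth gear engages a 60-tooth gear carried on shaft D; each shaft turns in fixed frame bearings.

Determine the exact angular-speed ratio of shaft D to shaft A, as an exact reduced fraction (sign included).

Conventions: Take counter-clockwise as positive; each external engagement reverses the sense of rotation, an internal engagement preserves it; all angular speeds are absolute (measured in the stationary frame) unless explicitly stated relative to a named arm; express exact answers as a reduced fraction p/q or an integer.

-1136/405

class = fixed-axis compound train [3 meshes; 3 ratios multiply, 3 sense flips]
mesh 1 [64T→93T]: running ratio 64/93, sense −
mesh 2 [93T→27T]: running ratio 64/27, sense +
mesh 3 [71T→60T]: running ratio 1136/405, sense −
ω_out/ω_in = -1136/405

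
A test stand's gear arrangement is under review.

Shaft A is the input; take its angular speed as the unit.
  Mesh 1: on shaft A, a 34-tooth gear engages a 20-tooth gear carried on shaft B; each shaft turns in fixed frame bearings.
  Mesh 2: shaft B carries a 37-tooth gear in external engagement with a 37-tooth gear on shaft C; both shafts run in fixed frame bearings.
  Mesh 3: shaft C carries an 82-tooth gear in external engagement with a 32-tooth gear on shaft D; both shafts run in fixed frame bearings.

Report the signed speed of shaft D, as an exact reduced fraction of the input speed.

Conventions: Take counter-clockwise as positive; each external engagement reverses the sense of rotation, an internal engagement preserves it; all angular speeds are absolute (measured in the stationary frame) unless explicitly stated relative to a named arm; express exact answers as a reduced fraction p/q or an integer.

3-mesh fixed-axis compound train (all bearings frame-fixed)
mesh 1 [34T→20T]: |ω|/ω_in = 1×34/20 = 17/10, sense flips to −
mesh 2 [37T→37T]: |ω|/ω_in = (17/10)×37/37 = 17/10, sense flips to +
mesh 3 [82T→32T]: |ω|/ω_in = (17/10)×82/32 = 697/160, sense flips to −
signed output speed (× input speed) = -697/160

-697/160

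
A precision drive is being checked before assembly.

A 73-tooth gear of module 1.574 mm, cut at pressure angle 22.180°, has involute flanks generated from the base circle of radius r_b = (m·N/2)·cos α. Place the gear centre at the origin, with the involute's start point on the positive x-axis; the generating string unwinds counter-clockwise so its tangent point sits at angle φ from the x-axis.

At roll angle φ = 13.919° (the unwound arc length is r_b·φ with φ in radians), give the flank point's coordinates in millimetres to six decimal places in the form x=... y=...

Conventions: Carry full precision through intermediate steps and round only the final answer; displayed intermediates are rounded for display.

x=54.746502 y=0.252743

topology: single-mesh involute geometry — m = 1.574, N = 73
pitch radius r_p = m·N/2 = 1.574·73/2 = 57.451000
base radius r_b = r_p·cos α = 57.451000·cos 22.180° = 53.199765
roll angle φ = 13.919° = 0.24293238 rad
x = r_b·(cos φ + φ·sin φ) = 54.746502
y = r_b·(sin φ − φ·cos φ) = 0.252743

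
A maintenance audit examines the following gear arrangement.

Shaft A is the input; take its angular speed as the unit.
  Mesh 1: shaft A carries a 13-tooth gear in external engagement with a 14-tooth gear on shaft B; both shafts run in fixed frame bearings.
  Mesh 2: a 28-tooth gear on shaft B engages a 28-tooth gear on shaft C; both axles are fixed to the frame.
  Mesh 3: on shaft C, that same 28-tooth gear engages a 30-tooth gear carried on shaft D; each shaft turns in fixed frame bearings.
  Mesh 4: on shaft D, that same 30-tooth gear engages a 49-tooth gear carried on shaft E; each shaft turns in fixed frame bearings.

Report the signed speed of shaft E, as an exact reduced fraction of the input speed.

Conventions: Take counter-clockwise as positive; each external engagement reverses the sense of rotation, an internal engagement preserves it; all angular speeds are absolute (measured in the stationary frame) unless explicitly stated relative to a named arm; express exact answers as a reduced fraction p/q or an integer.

26/49

4-mesh fixed-axis compound train (all bearings frame-fixed)
mesh 1 [13T→14T]: |ω|/ω_in = 1×13/14 = 13/14, sense flips to −
mesh 2 [28T→28T]: |ω|/ω_in = (13/14)×28/28 = 13/14, sense flips to +
mesh 3 [28T→30T]: |ω|/ω_in = (13/14)×28/30 = 13/15, sense flips to −
mesh 4 [30T→49T]: |ω|/ω_in = (13/15)×30/49 = 26/49, sense flips to +
signed output speed (× input speed) = 26/49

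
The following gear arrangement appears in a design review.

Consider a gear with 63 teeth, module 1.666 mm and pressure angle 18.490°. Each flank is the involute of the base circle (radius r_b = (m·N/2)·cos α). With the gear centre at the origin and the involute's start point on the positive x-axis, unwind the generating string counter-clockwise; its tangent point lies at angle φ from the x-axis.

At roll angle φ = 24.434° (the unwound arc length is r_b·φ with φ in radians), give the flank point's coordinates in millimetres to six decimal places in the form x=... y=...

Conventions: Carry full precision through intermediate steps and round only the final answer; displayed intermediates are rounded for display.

x=54.091944 y=1.263407

recognized (one wheel, involute flank): single-mesh tooth geometry, m = 1.666, N = 63
pitch radius r_p = m·N/2 = 1.666·63/2 = 52.479000
base radius r_b = r_p·cos α = 52.479000·cos 18.490° = 49.769983
roll angle φ = 24.434° = 0.42645375 rad
x = r_b·(cos φ + φ·sin φ) = 54.091944
y = r_b·(sin φ − φ·cos φ) = 1.263407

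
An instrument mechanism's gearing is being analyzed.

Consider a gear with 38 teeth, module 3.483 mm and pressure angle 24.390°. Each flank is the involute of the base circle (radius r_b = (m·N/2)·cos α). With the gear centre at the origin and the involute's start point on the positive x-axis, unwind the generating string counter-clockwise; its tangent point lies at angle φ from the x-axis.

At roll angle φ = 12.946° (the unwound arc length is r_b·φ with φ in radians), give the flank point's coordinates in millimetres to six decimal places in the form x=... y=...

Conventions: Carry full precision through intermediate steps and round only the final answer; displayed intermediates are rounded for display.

topology: single-mesh involute geometry — m = 3.483, N = 38
pitch radius r_p = m·N/2 = 3.483·38/2 = 66.177000
base radius r_b = r_p·cos α = 66.177000·cos 24.390° = 60.271083
roll angle φ = 12.946° = 0.22595032 rad
x = r_b·(cos φ + φ·sin φ) = 61.790028
y = r_b·(sin φ − φ·cos φ) = 0.230573

x=61.790028 y=0.230573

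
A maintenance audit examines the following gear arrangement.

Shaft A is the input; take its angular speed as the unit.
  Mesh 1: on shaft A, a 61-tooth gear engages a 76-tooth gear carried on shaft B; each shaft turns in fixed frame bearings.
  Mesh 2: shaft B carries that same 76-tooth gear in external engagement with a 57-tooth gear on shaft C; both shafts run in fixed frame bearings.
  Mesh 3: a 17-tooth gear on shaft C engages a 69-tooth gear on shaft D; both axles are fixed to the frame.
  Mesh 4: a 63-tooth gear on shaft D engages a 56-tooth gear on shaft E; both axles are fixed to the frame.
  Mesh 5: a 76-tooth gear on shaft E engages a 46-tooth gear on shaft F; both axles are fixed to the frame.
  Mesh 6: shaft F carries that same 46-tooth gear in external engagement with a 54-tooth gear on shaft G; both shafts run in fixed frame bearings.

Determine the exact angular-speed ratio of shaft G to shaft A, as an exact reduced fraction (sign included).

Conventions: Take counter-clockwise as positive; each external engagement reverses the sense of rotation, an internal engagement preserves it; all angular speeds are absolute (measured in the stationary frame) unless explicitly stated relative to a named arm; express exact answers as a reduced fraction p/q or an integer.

class = fixed-axis compound train [6 meshes; 6 ratios multiply, 6 sense flips]
mesh 1 [61T→76T]: running ratio 61/76, sense −
mesh 2 [76T→57T]: running ratio 61/57, sense +
mesh 3 [17T→69T]: running ratio 1037/3933, sense −
mesh 4 [63T→56T]: running ratio 1037/3496, sense +
mesh 5 [76T→46T]: running ratio 1037/2116, sense −
mesh 6 [46T→54T]: running ratio 1037/2484, sense +
ω_out/ω_in = 1037/2484

1037/2484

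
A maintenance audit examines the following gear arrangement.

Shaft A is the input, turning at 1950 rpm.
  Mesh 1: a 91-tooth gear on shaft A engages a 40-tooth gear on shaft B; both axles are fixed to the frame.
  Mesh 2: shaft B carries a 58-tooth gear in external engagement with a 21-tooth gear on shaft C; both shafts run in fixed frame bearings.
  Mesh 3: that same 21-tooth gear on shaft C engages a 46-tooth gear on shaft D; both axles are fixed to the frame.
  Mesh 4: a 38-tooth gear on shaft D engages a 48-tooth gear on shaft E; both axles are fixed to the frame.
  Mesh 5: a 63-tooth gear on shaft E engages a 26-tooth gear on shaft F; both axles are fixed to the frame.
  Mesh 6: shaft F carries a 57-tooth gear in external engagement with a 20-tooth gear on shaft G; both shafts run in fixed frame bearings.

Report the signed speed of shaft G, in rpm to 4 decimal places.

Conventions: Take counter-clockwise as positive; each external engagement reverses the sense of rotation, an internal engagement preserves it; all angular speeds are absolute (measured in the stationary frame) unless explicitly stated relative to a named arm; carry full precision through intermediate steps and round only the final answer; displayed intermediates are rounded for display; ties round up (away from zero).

+30580.2193 rpm

topology: fixed-axis compound train — 6 meshes, A→G
mesh 1 [91T→40T]: ω = 1950.0000×91/40 = 4436.2500 rpm, sense flips to −
mesh 2 [58T→21T]: ω = 4436.2500×58/21 = 12252.5000 rpm, sense flips to +
mesh 3 [21T→46T]: ω = 12252.5000×21/46 = 5593.5326 rpm, sense flips to −
mesh 4 [38T→48T]: ω = 5593.5326×38/48 = 4428.2133 rpm, sense flips to +
mesh 5 [63T→26T]: ω = 4428.2133×63/26 = 10729.9015 rpm, sense flips to −
mesh 6 [57T→20T]: ω = 10729.9015×57/20 = 30580.2193 rpm, sense flips to +
signed output speed = +30580.2193 rpm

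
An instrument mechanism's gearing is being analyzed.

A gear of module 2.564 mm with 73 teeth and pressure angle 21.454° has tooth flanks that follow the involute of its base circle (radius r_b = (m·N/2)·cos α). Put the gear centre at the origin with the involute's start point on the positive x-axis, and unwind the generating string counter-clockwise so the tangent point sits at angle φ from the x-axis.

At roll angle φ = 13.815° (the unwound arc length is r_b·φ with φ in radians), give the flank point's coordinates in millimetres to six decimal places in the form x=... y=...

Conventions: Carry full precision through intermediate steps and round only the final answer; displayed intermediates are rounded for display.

x=89.596821 y=0.404634

topology: single-mesh involute geometry — m = 2.564, N = 73
pitch radius r_p = m·N/2 = 2.564·73/2 = 93.586000
base radius r_b = r_p·cos α = 93.586000·cos 21.454° = 87.101568
roll angle φ = 13.815° = 0.24111724 rad
x = r_b·(cos φ + φ·sin φ) = 89.596821
y = r_b·(sin φ − φ·cos φ) = 0.404634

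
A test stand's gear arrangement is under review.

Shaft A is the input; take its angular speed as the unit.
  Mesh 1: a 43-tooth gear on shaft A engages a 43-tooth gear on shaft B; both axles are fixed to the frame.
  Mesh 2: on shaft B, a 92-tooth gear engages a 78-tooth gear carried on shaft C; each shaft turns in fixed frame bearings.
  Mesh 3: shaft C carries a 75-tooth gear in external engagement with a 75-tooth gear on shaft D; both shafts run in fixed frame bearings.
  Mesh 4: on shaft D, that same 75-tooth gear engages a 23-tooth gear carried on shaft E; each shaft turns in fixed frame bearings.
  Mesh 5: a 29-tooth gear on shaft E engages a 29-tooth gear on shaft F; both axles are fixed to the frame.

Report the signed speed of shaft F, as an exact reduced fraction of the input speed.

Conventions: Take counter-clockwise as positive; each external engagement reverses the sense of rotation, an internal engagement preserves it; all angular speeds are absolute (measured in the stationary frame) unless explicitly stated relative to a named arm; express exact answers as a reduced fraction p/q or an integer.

-50/13

5-mesh fixed-axis compound train (all bearings frame-fixed)
mesh 1 [43T→43T]: |ω|/ω_in = 1×43/43 = 1, sense flips to −
mesh 2 [92T→78T]: |ω|/ω_in = 1×92/78 = 46/39, sense flips to +
mesh 3 [75T→75T]: |ω|/ω_in = (46/39)×75/75 = 46/39, sense flips to −
mesh 4 [75T→23T]: |ω|/ω_in = (46/39)×75/23 = 50/13, sense flips to +
mesh 5 [29T→29T]: |ω|/ω_in = (50/13)×29/29 = 50/13, sense flips to −
signed output speed (× input speed) = -50/13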